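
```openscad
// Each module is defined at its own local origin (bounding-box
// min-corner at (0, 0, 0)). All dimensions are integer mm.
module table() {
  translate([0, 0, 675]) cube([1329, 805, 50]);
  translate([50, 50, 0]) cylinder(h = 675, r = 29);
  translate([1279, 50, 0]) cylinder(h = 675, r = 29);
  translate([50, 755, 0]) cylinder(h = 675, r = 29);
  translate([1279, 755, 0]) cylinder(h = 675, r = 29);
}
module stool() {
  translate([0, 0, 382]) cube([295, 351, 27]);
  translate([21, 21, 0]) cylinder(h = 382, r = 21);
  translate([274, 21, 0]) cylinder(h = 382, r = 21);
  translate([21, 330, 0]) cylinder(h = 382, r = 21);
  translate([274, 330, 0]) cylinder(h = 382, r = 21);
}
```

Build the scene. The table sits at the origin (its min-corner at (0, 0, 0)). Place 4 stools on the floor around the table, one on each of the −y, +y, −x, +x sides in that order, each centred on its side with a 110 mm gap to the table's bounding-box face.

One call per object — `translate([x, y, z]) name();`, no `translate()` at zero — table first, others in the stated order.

table();
translate([517, -461, 0]) stool();
translate([517, 915, 0]) stool();
translate([-405, 227, 0]) stool();
translate([1439, 227, 0]) stool();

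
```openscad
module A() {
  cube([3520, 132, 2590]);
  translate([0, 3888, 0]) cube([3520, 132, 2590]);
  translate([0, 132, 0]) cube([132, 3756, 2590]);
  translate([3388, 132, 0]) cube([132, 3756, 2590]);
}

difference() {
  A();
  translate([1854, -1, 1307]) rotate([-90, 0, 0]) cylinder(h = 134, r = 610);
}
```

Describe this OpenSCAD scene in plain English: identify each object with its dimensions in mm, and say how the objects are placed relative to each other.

A is the wall frame of a small rectangular building: four walls, each 2590 mm tall and 132 mm thick, enclosing a footprint 3520 mm (x) by 4020 mm (y) outside-to-outside, with no floor or roof. The front and back walls (the −y and +y sides) span the full width; the two side walls fit between them.

The house frame has a circular hole of radius 610 mm through its front wall, centred at (x = 1854, z = 1307).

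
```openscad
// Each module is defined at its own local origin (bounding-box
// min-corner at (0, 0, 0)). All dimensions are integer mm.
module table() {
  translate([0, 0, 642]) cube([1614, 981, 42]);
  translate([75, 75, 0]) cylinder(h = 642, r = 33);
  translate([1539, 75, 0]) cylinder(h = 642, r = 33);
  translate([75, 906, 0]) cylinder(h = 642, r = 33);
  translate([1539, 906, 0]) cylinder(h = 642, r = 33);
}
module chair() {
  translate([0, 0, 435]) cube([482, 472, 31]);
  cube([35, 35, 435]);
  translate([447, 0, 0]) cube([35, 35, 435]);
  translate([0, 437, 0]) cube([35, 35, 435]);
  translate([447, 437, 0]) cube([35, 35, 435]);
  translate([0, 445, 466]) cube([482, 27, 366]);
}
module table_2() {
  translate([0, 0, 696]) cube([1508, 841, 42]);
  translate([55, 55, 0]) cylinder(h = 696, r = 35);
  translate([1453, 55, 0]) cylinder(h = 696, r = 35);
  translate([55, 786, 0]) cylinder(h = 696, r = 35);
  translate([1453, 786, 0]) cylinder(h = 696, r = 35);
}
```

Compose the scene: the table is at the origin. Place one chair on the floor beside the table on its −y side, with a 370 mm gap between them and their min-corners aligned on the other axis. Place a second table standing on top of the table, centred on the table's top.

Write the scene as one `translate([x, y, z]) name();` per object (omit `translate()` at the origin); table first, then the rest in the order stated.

table();
translate([0, -842, 0]) chair();
translate([53, 70, 684]) table_2();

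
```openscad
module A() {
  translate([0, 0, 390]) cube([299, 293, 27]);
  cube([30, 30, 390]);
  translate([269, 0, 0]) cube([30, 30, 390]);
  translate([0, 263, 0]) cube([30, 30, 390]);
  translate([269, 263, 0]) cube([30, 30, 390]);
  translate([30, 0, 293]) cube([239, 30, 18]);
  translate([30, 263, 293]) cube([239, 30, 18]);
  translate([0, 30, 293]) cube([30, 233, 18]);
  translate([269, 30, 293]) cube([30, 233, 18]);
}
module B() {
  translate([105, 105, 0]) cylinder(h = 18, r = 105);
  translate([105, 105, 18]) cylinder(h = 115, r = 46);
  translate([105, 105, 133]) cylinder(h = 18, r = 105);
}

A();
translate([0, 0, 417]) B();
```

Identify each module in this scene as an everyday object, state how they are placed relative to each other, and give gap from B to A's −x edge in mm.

A is a stool. B is a spool. The spool is on top of the stool. The gap from the spool to the stool's −x edge is 0 mm.

The spool's min-x is at 0; the stool's min-x is 0; gap = 0 mm.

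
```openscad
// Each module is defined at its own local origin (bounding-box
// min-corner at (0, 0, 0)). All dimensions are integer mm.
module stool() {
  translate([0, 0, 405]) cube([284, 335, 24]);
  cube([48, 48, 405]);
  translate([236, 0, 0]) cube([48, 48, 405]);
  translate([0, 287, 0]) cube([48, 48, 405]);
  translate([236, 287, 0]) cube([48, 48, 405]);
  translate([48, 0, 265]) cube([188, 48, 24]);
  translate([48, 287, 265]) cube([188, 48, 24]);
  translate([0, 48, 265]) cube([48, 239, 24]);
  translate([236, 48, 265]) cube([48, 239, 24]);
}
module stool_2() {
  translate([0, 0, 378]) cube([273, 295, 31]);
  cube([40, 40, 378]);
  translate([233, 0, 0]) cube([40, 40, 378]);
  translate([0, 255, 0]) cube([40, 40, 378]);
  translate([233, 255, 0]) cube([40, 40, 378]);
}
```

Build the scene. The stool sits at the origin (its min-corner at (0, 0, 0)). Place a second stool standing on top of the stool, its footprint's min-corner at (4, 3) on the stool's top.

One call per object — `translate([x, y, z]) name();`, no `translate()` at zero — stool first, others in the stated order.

stool();
translate([4, 3, 429]) stool_2();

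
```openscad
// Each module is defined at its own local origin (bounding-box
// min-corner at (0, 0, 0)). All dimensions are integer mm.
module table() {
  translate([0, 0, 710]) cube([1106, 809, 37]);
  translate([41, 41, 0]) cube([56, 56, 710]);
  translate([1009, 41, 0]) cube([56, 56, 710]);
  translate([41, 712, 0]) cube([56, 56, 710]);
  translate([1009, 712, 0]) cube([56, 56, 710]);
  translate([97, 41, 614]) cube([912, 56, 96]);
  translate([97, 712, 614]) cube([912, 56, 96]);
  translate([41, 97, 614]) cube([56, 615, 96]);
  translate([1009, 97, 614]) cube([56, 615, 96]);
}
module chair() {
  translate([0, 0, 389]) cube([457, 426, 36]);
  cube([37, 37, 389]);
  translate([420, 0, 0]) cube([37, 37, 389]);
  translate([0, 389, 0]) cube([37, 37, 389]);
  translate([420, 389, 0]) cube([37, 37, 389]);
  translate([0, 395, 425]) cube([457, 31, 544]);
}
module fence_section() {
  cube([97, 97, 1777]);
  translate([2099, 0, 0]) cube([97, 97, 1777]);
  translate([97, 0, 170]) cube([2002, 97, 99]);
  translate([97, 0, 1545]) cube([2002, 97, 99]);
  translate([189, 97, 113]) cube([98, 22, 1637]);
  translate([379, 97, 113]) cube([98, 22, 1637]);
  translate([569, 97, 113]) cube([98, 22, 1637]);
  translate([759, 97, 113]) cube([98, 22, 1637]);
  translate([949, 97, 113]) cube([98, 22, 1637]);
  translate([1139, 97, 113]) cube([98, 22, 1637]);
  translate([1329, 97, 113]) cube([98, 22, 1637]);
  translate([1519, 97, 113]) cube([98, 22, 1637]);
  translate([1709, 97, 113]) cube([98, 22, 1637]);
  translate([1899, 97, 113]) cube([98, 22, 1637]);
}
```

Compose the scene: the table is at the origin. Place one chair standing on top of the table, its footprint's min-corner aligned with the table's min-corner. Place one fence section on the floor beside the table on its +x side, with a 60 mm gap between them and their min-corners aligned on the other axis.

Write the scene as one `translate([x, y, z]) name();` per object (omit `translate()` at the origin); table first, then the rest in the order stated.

table();
translate([0, 0, 747]) chair();
translate([1166, 0, 0]) fence_section();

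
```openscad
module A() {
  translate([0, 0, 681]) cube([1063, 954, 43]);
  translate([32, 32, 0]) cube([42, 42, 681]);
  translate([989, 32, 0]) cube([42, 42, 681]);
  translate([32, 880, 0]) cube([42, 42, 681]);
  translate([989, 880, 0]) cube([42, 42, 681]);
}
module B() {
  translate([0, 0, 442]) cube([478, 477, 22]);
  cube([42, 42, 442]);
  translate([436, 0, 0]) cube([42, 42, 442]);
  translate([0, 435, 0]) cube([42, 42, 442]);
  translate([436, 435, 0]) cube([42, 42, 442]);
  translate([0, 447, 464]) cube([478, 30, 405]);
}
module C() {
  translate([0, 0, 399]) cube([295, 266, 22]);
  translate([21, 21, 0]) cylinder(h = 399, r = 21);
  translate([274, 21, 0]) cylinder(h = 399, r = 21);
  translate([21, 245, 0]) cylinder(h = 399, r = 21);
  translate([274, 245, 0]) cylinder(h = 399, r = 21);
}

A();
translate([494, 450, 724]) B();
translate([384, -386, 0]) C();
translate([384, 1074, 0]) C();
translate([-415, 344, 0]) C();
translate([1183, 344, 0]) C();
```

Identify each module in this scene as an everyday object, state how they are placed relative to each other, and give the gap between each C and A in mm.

A is a table. B is a chair. C is a stool. The chair is on top of the table. Four stools sit around the table at the −y, +y, −x, +x sides. The gap between each stool and the table is 120 mm.

Each stool's nearest face is 120 mm from the table's bounding box.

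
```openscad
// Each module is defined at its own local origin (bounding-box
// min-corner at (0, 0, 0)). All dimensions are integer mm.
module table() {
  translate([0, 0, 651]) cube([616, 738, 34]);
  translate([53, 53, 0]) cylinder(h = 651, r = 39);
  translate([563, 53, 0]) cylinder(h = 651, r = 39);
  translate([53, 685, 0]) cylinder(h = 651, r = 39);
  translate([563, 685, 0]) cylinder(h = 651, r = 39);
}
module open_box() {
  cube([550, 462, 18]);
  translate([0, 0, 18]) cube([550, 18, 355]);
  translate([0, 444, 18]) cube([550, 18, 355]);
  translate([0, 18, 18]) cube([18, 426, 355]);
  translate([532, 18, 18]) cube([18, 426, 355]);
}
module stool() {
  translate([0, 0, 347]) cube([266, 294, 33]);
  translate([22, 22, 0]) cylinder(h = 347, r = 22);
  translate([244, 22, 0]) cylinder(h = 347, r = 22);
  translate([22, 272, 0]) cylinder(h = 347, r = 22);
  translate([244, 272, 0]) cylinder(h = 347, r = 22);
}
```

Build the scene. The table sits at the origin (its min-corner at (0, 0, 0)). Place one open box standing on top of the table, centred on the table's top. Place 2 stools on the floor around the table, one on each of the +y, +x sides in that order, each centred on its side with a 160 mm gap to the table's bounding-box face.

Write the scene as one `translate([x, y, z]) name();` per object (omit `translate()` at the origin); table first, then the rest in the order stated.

table();
translate([33, 138, 685]) open_box();
translate([175, 898, 0]) stool();
translate([776, 222, 0]) stool();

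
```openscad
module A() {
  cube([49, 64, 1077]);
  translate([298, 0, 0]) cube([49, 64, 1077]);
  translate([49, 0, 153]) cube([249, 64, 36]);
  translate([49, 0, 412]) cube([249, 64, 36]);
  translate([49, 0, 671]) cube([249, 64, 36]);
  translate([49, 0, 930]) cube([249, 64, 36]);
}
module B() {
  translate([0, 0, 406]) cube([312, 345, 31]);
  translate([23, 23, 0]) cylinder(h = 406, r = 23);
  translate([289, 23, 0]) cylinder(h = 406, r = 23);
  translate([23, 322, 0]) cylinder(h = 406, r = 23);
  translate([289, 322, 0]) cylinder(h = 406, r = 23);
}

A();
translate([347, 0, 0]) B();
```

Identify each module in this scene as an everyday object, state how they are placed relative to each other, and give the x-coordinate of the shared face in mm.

The ladder's +x face and the stool's −x face are both at x = 347 mm.

A is a ladder. B is a stool. The stool is against the ladder's +x side, with their −y faces flush. The x-coordinate of the shared face is 347 mm.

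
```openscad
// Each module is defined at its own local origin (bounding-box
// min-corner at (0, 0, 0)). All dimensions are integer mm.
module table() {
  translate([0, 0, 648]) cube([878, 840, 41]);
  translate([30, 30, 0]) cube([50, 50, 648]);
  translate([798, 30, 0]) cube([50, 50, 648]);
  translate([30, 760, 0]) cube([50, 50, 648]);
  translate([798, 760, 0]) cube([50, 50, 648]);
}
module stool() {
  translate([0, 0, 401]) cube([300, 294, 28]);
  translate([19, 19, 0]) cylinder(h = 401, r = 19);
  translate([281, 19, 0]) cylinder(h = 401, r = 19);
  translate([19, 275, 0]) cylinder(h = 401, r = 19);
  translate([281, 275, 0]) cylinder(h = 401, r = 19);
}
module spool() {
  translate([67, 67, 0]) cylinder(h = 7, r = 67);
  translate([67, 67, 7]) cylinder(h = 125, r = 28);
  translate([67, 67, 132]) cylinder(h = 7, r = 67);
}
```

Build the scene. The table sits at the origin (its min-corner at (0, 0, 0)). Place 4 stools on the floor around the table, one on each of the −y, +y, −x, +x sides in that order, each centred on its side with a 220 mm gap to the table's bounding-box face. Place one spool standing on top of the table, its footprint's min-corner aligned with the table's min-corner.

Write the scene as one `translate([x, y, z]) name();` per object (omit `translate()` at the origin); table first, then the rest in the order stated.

table();
translate([289, -514, 0]) stool();
translate([289, 1060, 0]) stool();
translate([-520, 273, 0]) stool();
translate([1098, 273, 0]) stool();
translate([0, 0, 689]) spool();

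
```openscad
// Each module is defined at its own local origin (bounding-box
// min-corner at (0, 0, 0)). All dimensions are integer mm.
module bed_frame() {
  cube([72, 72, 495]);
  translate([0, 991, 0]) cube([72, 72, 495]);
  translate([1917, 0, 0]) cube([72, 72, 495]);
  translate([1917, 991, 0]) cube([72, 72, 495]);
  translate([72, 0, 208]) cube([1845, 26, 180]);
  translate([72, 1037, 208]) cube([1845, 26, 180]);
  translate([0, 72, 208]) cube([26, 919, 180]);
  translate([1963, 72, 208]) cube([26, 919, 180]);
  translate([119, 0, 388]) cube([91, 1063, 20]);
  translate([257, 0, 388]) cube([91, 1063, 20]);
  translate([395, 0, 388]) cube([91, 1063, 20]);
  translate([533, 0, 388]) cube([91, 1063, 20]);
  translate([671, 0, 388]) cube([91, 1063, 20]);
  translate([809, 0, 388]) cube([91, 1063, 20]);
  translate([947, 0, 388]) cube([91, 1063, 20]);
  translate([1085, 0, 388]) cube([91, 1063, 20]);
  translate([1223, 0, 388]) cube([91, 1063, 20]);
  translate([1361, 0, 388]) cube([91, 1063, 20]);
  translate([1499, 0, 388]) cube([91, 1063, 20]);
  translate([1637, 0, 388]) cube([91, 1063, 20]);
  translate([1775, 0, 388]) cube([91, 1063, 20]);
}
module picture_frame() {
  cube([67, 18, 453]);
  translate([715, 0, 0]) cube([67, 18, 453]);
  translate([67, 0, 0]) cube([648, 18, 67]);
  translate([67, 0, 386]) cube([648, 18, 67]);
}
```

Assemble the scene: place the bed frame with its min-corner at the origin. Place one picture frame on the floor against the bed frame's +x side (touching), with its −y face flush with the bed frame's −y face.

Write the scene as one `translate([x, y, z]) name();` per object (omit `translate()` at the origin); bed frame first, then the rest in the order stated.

bed_frame();
translate([1989, 0, 0]) picture_frame();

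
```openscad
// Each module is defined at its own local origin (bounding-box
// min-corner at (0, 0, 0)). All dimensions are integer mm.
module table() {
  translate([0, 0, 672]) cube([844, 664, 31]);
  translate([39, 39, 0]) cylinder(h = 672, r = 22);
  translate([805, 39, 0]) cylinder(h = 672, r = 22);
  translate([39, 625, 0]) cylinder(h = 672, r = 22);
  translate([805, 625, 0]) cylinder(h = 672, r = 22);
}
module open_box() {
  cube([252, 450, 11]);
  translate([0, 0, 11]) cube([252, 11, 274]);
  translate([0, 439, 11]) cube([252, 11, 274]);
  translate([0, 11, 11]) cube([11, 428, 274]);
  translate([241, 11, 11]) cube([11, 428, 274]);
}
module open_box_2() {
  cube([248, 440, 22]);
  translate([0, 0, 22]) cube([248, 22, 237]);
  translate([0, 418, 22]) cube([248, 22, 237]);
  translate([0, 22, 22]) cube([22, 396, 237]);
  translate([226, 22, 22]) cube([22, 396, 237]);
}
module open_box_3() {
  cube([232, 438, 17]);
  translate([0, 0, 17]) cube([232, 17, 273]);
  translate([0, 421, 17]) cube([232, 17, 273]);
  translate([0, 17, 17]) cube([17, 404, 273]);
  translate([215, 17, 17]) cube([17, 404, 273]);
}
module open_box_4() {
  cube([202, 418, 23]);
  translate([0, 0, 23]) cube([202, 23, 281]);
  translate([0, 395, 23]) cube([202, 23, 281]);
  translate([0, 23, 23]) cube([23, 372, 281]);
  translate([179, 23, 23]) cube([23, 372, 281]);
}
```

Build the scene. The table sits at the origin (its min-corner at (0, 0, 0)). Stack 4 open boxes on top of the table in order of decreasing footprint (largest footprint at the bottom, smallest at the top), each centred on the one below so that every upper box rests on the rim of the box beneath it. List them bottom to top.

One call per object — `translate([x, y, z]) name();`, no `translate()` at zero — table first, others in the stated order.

table();
translate([296, 107, 703]) open_box();
translate([298, 112, 988]) open_box_2();
translate([306, 113, 1247]) open_box_3();
translate([321, 123, 1537]) open_box_4();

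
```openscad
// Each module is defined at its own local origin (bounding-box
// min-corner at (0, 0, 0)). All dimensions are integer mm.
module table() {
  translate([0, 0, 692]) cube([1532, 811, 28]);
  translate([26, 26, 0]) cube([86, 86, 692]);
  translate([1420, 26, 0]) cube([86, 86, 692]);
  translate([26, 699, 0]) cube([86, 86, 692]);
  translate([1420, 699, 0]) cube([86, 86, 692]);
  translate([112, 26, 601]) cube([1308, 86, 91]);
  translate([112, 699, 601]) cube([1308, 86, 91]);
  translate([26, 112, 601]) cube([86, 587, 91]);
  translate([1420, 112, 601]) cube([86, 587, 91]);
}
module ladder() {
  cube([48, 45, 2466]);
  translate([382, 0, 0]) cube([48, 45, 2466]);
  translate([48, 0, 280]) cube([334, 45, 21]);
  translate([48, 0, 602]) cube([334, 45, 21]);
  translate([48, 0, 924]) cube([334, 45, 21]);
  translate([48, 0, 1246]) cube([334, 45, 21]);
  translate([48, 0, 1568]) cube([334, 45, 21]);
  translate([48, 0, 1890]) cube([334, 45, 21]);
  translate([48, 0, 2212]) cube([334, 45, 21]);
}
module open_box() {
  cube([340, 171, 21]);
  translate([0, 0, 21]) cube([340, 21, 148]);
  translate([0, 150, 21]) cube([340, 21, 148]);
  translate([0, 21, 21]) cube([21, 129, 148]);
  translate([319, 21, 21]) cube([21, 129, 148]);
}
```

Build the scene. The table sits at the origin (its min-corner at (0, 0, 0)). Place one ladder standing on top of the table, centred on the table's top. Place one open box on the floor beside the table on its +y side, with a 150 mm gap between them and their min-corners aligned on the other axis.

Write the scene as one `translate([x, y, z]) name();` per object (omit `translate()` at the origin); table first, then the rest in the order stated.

table();
translate([551, 383, 720]) ladder();
translate([0, 961, 0]) open_box();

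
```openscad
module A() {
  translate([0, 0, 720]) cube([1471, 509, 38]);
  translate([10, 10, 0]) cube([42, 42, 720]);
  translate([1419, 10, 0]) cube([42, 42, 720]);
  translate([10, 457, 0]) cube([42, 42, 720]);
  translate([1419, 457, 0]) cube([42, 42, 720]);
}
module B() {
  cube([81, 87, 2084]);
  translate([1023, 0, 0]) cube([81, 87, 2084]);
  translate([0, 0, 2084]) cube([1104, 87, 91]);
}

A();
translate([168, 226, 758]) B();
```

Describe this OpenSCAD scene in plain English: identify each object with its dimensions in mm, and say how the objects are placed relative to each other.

A is a table: top 1471 mm (x) × 509 mm (y), 38 mm thick, upper face at z = 758 mm, on four 42×42 mm square legs, each inset 10 mm from the nearest pair of top edges, running from z = 0 to the bottom of the top.

B is a rectangular door frame: two vertical jambs of 81×87 mm section, 2084 mm tall, with a clear opening 942 mm wide between their inner faces. A header 91 mm tall and 87 mm deep lies on top of the jambs and spans the full outside width.

The door frame is on top of the table.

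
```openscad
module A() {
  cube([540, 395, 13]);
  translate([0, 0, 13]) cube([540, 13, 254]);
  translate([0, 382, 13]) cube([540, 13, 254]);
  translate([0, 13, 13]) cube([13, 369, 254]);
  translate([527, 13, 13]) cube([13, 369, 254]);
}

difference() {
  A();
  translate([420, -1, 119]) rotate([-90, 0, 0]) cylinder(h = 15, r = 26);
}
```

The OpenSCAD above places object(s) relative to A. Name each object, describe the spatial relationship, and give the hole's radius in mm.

The subtracted cylinder has r = 26 mm.

A is an open box. The open box has a circular hole through its front wall. The hole's radius is 26 mm.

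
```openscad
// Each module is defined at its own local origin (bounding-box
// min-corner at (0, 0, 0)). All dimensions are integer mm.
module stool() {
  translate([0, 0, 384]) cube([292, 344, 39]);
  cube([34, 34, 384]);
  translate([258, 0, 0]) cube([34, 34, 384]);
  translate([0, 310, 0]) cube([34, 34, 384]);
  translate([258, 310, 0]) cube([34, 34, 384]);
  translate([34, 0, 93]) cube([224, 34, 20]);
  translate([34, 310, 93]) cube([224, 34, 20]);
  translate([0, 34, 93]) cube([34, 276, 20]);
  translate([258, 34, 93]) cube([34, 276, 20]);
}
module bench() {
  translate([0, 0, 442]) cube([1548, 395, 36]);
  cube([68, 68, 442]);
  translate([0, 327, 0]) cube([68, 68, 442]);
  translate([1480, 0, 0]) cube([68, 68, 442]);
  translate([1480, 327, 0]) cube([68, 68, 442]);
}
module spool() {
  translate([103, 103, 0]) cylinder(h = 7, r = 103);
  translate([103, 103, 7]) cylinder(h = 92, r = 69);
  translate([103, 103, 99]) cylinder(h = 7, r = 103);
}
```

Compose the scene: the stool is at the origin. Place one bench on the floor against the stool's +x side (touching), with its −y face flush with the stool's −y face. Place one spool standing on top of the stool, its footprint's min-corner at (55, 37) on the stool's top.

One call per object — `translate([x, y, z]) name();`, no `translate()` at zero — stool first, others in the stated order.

stool();
translate([292, 0, 0]) bench();
translate([55, 37, 423]) spool();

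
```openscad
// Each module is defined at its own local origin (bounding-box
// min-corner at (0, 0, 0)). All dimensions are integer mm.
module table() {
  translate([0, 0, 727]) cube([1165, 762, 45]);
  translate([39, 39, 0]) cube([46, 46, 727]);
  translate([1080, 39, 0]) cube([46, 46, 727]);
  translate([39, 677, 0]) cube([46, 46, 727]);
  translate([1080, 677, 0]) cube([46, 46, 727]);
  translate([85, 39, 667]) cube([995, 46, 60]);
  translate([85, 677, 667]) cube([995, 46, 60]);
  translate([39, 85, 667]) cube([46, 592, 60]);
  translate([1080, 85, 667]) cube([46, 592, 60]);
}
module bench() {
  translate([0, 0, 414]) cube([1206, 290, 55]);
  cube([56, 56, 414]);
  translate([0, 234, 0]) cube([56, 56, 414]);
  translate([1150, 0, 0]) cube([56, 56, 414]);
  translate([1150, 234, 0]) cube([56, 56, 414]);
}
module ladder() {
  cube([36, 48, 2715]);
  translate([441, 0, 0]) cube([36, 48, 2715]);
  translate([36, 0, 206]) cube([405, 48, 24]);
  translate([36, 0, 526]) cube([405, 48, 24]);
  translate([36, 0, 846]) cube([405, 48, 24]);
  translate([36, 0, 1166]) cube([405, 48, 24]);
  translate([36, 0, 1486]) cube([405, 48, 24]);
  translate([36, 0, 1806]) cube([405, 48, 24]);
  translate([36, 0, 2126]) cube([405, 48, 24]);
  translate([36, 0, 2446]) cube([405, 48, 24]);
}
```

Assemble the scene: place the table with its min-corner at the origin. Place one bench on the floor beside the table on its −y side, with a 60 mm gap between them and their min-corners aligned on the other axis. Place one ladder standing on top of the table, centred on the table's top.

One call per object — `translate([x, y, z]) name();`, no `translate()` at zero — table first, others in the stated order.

table();
translate([0, -350, 0]) bench();
translate([344, 357, 772]) ladder();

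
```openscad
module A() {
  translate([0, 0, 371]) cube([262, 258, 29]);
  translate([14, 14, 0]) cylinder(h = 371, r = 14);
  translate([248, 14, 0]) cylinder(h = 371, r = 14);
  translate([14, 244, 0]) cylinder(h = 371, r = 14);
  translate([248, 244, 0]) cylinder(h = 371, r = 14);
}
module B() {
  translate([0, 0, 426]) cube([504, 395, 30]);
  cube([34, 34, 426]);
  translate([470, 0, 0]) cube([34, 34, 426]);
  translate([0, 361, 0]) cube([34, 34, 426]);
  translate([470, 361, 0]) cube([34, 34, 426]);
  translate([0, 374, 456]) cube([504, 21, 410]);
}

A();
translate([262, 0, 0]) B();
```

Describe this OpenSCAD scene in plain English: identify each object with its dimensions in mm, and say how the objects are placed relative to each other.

A is a four-legged stool. The seat is 262×258 mm, 29 mm thick, top at z = 400 mm. It stands on four round legs, each 28 mm in diameter, from z = 0 to the seat underside, each leg's axis is inset half a diameter from the nearest pair of seat edges (so the leg's bounding box is flush with the corner).

B is a chair. The seat is a 504×395×30 mm slab with its top at z = 456 mm, on four 34×34 mm corner legs (flush with the seat edges, standing on z = 0). A flat backrest 21 mm thick, 410 mm tall, spans the full seat width and rises from the seat top along its +y edge, rear face flush with the rear of the seat.

The chair is against the stool's +x side, with their −y faces flush.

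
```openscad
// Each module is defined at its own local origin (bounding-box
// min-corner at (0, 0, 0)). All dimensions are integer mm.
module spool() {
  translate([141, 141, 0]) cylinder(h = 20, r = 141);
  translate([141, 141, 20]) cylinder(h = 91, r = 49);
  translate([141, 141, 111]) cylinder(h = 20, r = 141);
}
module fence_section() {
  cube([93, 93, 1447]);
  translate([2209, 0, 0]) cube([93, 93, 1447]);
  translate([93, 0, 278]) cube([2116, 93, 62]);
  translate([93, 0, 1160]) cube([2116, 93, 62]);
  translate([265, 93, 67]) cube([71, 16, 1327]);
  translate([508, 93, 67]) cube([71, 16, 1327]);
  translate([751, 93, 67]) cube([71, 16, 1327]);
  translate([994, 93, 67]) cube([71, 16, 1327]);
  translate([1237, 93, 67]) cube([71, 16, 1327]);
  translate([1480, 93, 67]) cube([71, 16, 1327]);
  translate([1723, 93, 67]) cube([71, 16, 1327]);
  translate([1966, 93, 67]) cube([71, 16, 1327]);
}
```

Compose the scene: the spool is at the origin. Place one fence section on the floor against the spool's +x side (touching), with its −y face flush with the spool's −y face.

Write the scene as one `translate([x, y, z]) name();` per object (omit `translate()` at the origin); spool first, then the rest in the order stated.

spool();
translate([282, 0, 0]) fence_section();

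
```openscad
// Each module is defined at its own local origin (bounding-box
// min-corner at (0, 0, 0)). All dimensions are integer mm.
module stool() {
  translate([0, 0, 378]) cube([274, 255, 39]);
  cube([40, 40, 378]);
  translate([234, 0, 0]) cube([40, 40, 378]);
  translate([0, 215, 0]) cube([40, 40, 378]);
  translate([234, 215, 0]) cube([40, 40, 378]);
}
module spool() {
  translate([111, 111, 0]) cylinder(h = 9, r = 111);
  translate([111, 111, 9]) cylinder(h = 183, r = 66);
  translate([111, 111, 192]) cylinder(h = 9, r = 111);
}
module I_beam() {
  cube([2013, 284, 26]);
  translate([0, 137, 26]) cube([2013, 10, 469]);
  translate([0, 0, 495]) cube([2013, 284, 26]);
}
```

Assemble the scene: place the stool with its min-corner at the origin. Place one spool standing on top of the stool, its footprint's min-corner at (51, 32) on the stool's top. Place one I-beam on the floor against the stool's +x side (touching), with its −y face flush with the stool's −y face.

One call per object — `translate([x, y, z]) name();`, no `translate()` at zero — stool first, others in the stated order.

stool();
translate([51, 32, 417]) spool();
translate([274, 0, 0]) I_beam();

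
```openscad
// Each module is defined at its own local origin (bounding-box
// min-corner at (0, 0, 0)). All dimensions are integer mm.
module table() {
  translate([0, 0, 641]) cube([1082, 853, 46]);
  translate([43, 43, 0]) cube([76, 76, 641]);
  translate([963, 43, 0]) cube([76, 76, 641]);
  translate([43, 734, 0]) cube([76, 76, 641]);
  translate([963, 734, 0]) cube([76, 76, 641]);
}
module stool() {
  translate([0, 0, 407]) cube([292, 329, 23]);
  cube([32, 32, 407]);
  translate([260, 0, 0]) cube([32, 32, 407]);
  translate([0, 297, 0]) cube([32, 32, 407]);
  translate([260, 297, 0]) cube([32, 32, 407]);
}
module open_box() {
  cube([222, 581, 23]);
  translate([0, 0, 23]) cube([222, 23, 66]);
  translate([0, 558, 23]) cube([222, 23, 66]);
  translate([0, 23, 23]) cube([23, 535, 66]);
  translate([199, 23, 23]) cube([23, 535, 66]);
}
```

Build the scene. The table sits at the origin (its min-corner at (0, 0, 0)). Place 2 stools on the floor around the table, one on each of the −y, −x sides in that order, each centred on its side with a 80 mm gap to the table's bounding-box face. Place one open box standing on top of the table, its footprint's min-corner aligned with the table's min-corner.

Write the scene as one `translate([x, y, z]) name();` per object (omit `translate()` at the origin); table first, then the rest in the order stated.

table();
translate([395, -409, 0]) stool();
translate([-372, 262, 0]) stool();
translate([0, 0, 687]) open_box();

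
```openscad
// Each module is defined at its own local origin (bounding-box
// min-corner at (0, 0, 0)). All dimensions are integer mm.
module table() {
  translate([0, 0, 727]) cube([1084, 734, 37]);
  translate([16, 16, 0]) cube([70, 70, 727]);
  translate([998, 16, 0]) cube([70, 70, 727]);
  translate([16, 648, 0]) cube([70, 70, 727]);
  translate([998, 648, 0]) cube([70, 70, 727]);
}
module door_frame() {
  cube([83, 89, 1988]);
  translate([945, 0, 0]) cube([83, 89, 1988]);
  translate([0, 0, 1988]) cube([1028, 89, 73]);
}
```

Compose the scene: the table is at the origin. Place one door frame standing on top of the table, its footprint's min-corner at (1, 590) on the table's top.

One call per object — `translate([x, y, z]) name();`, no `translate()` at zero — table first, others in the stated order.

table();
translate([1, 590, 764]) door_frame();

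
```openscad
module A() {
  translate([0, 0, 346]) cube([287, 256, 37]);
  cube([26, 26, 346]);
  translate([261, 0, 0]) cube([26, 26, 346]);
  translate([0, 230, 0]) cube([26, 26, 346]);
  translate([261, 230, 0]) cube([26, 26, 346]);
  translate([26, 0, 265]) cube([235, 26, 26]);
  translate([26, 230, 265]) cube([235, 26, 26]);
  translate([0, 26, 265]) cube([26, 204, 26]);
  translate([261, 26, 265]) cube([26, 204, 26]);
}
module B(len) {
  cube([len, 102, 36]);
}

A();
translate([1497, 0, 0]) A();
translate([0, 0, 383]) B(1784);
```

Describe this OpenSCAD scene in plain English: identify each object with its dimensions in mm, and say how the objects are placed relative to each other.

A is a simple wooden stool: a rectangular seat 287 mm (x) by 256 mm (y), 37 mm thick, top face at z = 383 mm, on four square legs, each 26×26 mm in cross-section. The legs rest on z = 0, each flush with a corner of the seat. Four stretchers, 26 mm wide and 26 mm tall, connect adjacent legs with their undersides at z = 265 mm, each running between the inner faces of the legs it joins and aligned with the legs' outer faces on the other axis.

B is a rectangular beam 1784 mm long (x), 102 mm deep (y), 36 mm thick (z).

The beam spans the tops of two stools placed 1210 mm apart, resting at z = 383 mm.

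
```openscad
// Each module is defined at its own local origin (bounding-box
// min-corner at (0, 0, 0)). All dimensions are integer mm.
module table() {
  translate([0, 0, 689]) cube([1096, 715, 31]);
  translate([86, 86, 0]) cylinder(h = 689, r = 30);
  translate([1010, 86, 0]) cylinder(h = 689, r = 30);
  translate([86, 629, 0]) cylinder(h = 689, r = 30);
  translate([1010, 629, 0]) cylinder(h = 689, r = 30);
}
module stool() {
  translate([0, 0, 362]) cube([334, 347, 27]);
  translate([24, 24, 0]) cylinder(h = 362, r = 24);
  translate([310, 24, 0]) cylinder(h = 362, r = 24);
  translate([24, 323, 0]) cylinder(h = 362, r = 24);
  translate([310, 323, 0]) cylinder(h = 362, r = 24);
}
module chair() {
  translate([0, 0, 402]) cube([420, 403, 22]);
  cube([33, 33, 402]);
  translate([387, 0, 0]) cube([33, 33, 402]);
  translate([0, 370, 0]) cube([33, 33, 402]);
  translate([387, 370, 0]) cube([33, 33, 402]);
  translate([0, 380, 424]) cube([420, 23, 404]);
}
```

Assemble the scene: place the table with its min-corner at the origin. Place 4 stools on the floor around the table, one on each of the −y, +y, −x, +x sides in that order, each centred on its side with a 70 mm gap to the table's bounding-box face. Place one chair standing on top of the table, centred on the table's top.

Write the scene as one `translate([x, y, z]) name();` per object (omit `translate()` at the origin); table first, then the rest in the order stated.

table();
translate([381, -417, 0]) stool();
translate([381, 785, 0]) stool();
translate([-404, 184, 0]) stool();
translate([1166, 184, 0]) stool();
translate([338, 156, 720]) chair();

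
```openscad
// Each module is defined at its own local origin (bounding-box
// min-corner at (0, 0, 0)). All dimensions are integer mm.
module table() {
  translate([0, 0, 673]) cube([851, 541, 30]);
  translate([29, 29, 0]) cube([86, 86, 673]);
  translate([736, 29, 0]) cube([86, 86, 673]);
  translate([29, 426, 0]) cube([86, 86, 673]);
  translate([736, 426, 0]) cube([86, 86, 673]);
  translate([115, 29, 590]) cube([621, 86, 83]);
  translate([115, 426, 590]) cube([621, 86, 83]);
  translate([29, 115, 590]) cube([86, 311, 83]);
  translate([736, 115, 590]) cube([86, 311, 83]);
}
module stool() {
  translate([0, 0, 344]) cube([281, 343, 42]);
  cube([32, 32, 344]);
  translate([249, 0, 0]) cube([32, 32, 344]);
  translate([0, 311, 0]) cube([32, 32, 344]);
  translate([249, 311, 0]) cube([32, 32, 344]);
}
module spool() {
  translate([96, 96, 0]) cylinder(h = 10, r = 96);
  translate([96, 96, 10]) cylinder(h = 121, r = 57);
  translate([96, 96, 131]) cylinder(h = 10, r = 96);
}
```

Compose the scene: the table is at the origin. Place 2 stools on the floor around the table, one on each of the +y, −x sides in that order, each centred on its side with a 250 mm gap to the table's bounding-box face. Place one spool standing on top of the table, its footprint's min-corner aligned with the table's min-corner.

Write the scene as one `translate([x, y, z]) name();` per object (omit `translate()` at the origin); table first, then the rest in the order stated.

table();
translate([285, 791, 0]) stool();
translate([-531, 99, 0]) stool();
translate([0, 0, 703]) spool();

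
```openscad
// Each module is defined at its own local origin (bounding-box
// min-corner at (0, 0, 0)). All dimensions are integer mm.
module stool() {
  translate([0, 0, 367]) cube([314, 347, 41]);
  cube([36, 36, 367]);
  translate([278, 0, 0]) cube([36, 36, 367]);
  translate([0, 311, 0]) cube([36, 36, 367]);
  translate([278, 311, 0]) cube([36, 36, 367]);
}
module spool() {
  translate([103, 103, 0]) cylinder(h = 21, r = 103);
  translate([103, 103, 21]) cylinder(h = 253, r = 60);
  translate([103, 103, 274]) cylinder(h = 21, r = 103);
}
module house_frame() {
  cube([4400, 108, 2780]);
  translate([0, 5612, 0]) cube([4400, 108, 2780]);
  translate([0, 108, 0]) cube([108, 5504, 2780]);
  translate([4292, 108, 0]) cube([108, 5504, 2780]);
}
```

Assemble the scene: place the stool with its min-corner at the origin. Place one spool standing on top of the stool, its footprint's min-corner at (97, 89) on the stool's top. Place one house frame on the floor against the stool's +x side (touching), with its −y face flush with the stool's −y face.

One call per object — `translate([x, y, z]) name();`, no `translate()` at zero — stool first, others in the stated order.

stool();
translate([97, 89, 408]) spool();
translate([314, 0, 0]) house_frame();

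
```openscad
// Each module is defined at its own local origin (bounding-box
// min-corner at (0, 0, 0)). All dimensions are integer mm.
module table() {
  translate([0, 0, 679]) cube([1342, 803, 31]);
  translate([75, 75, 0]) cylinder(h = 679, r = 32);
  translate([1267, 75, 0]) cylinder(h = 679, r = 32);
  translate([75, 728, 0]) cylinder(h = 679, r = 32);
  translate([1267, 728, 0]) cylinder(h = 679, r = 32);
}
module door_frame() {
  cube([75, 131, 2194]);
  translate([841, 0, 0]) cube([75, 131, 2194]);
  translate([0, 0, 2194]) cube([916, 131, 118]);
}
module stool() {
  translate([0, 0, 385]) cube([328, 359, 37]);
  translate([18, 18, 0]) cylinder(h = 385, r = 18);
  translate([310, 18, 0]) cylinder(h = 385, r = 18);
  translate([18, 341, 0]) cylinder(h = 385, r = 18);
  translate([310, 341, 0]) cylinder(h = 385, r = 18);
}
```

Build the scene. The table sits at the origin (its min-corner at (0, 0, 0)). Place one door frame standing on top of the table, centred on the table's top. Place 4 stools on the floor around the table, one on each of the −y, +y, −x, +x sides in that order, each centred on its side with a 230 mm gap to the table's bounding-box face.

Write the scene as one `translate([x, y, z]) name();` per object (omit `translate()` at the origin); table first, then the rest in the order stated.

table();
translate([213, 336, 710]) door_frame();
translate([507, -589, 0]) stool();
translate([507, 1033, 0]) stool();
translate([-558, 222, 0]) stool();
translate([1572, 222, 0]) stool();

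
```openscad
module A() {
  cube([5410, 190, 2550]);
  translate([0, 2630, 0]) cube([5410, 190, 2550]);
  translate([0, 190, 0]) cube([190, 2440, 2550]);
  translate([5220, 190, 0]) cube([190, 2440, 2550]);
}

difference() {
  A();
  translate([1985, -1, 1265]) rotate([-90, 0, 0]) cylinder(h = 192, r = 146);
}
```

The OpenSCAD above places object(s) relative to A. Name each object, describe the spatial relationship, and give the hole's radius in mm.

A is a house frame. The house frame has a circular hole through its front wall. The hole's radius is 146 mm.

The subtracted cylinder has r = 146 mm.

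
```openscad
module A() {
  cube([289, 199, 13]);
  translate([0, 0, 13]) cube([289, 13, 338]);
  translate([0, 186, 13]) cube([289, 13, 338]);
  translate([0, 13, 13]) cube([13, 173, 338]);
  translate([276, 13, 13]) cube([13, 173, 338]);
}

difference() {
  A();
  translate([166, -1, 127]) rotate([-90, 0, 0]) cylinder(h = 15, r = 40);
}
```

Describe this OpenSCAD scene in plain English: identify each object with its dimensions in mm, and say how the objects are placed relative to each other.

A is an open storage box with external size 289×199×351 mm and wall thickness 13 mm (the base is also 13 mm thick). The base covers the whole footprint; the four walls stand on the base, with the y-facing walls full-width and the x-facing walls fitting between their inner faces.

The open box has a circular hole of radius 40 mm through its front wall, centred at (x = 166, z = 127).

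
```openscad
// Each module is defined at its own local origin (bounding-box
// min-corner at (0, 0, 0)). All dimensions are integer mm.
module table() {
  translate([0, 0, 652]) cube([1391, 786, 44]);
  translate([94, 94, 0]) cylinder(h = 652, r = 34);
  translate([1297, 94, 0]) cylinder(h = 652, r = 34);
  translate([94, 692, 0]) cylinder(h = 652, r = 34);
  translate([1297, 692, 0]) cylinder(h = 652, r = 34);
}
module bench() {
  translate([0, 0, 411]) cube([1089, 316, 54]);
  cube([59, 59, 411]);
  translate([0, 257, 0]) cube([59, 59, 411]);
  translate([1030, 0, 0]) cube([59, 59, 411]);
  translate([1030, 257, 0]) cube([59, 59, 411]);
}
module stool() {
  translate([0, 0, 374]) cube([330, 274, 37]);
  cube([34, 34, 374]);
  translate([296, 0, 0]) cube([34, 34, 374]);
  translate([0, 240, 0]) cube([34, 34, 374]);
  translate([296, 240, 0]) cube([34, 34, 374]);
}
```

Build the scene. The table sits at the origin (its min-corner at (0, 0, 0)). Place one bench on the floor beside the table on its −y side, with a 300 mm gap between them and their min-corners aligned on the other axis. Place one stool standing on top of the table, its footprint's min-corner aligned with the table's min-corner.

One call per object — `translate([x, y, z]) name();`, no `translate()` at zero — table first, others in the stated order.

table();
translate([0, -616, 0]) bench();
translate([0, 0, 696]) stool();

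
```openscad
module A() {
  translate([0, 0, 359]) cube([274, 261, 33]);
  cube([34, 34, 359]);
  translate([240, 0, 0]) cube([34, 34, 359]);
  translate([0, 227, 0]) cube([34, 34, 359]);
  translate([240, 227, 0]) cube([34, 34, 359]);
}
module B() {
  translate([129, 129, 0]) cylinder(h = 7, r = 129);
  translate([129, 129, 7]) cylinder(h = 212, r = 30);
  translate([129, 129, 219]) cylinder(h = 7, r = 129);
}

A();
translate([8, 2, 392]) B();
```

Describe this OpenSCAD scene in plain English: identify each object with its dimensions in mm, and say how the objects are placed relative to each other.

A is a four-legged stool. The seat is a 274×261×33 mm slab whose top surface is at z = 392 mm; four square legs, each 34×34 mm in cross-section, run from the floor (z = 0) to the underside of the seat, each flush with a corner of the seat.

B is a spool: two coaxial disc flanges of radius 129 mm and thickness 7 mm, joined by a core cylinder of radius 30 mm and height 212 mm. The lower flange rests on z = 0 and the three cylinders share a vertical axis.

The spool is on top of the stool.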